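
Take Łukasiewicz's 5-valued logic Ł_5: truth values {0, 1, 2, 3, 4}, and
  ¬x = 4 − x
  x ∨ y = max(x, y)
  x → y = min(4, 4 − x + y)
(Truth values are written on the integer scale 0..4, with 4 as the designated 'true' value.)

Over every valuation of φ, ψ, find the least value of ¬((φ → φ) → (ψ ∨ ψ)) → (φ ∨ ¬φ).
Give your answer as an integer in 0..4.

2

Take φ = 2, ψ = 0:
φ → φ = 2 → 2 = 4
ψ ∨ ψ = 0 ∨ 0 = 0
(φ → φ) → (ψ ∨ ψ) = 4 → 0 = 0
¬((φ → φ) → (ψ ∨ ψ)) = ¬0 = 4
¬φ = ¬2 = 2
φ ∨ ¬φ = 2 ∨ 2 = 2
¬((φ → φ) → (ψ ∨ ψ)) → (φ ∨ ¬φ) = 4 → 2 = 2
No assignment yields a value below 2, so this is the minimum.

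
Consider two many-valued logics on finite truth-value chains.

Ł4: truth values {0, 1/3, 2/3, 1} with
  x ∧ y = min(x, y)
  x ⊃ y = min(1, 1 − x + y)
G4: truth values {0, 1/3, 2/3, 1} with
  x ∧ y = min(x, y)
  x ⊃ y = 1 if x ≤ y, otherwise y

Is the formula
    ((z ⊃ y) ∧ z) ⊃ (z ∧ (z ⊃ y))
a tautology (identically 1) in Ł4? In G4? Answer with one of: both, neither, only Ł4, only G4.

both

In Ł4: every assignment gives 1 — tautology.
In G4: every assignment gives 1 — tautology.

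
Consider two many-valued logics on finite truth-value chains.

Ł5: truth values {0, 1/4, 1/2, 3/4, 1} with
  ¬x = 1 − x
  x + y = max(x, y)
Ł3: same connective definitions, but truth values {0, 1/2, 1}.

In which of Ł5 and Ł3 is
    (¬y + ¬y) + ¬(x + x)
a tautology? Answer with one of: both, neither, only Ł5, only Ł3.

neither

In Ł5: at x = 1/4, y = 1/4 the value is 3/4 — not a tautology.
In Ł3: at x = 1/2, y = 1/2 the value is 1/2 — not a tautology.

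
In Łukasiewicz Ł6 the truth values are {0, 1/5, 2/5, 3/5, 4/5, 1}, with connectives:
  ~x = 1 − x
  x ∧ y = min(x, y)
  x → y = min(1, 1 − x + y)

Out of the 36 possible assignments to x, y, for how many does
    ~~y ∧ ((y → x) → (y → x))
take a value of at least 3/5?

18

value 1: 6 assignments (counts)
value 4/5: 6 assignments (counts)
value 3/5: 6 assignments (counts)
value 2/5: 6 assignments
value 1/5: 6 assignments
value 0: 6 assignments
So 18 of the 36 assignments meet the threshold.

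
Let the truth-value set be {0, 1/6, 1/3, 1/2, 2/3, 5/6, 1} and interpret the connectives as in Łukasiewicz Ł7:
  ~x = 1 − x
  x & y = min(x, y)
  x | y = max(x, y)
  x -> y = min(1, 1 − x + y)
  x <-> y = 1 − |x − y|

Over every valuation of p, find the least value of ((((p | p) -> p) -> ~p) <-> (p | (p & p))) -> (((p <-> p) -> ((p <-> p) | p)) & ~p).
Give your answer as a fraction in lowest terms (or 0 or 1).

1/2

Take p = 1/2:
p | p = 1/2 | 1/2 = 1/2
(p | p) -> p = 1/2 -> 1/2 = 1
~p = ~1/2 = 1/2
((p | p) -> p) -> ~p = 1 -> 1/2 = 1/2
p & p = 1/2 & 1/2 = 1/2
p | (p & p) = 1/2 | 1/2 = 1/2
(((p | p) -> p) -> ~p) <-> (p | (p & p)) = 1/2 <-> 1/2 = 1
p <-> p = 1/2 <-> 1/2 = 1
p <-> p = 1/2 <-> 1/2 = 1
(p <-> p) | p = 1 | 1/2 = 1
(p <-> p) -> ((p <-> p) | p) = 1 -> 1 = 1
~p = ~1/2 = 1/2
((p <-> p) -> ((p <-> p) | p)) & ~p = 1 & 1/2 = 1/2
((((p | p) -> p) -> ~p) <-> (p | (p & p))) -> (((p <-> p) -> ((p <-> p) | p)) & ~p) = 1 -> 1/2 = 1/2
No assignment yields a value below 1/2, so this is the minimum.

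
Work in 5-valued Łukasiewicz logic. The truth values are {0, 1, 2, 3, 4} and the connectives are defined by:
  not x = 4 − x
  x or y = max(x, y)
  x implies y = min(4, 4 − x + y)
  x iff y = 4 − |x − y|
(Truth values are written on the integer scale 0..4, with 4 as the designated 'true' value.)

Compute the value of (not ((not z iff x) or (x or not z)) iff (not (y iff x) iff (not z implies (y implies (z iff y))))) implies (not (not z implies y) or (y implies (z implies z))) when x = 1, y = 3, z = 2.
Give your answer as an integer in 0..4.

4

not z = not 2 = 2
not z iff x = 2 iff 1 = 3
not z = not 2 = 2
x or not z = 1 or 2 = 2
(not z iff x) or (x or not z) = 3 or 2 = 3
not ((not z iff x) or (x or not z)) = not 3 = 1
y iff x = 3 iff 1 = 2
not (y iff x) = not 2 = 2
not z = not 2 = 2
z iff y = 2 iff 3 = 3
y implies (z iff y) = 3 implies 3 = 4
not z implies (y implies (z iff y)) = 2 implies 4 = 4
not (y iff x) iff (not z implies (y implies (z iff y))) = 2 iff 4 = 2
not ((not z iff x) or (x or not z)) iff (not (y iff x) iff (not z implies (y implies (z iff y)))) = 1 iff 2 = 3
not z = not 2 = 2
not z implies y = 2 implies 3 = 4
not (not z implies y) = not 4 = 0
z implies z = 2 implies 2 = 4
y implies (z implies z) = 3 implies 4 = 4
not (not z implies y) or (y implies (z implies z)) = 0 or 4 = 4
(not ((not z iff x) or (x or not z)) iff (not (y iff x) iff (not z implies (y implies (z iff y))))) implies (not (not z implies y) or (y implies (z implies z))) = 3 implies 4 = 4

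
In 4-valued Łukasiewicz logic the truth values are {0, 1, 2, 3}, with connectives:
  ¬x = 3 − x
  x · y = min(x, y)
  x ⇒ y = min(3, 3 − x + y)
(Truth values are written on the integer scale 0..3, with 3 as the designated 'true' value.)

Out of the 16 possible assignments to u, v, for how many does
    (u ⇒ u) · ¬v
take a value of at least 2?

8

u = 0, v = 0 ↦ 3  ≥
u = 0, v = 1 ↦ 2  ≥
u = 0, v = 2 ↦ 1  <
u = 0, v = 3 ↦ 0  <
u = 1, v = 0 ↦ 3  ≥
u = 1, v = 1 ↦ 2  ≥
u = 1, v = 2 ↦ 1  <
u = 1, v = 3 ↦ 0  <
u = 2, v = 0 ↦ 3  ≥
u = 2, v = 1 ↦ 2  ≥
u = 2, v = 2 ↦ 1  <
u = 2, v = 3 ↦ 0  <
u = 3, v = 0 ↦ 3  ≥
u = 3, v = 1 ↦ 2  ≥
u = 3, v = 2 ↦ 1  <
u = 3, v = 3 ↦ 0  <
So 8 of the 16 assignments meet the threshold.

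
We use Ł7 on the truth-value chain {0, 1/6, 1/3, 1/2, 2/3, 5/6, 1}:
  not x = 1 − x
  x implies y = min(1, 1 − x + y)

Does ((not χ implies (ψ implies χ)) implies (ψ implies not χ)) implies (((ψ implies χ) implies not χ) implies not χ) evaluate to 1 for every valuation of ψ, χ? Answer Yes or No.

Counterexample: take ψ = 1/3, χ = 1/6.
not χ = not 1/6 = 5/6
ψ implies χ = 1/3 implies 1/6 = 5/6
not χ implies (ψ implies χ) = 5/6 implies 5/6 = 1
not χ = not 1/6 = 5/6
ψ implies not χ = 1/3 implies 5/6 = 1
(not χ implies (ψ implies χ)) implies (ψ implies not χ) = 1 implies 1 = 1
ψ implies χ = 1/3 implies 1/6 = 5/6
not χ = not 1/6 = 5/6
(ψ implies χ) implies not χ = 5/6 implies 5/6 = 1
not χ = not 1/6 = 5/6
((ψ implies χ) implies not χ) implies not χ = 1 implies 5/6 = 5/6
((not χ implies (ψ implies χ)) implies (ψ implies not χ)) implies (((ψ implies χ) implies not χ) implies not χ) = 1 implies 5/6 = 5/6
This gives 5/6 ≠ 1.

No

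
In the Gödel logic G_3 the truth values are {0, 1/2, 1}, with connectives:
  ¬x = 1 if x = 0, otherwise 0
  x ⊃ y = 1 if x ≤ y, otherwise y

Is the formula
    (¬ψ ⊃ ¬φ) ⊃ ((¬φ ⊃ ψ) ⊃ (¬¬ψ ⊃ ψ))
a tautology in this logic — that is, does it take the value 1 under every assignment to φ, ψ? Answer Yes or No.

Counterexample: take φ = 1/2, ψ = 1/2.
¬ψ = ¬1/2 = 0
¬φ = ¬1/2 = 0
¬ψ ⊃ ¬φ = 0 ⊃ 0 = 1
¬φ = ¬1/2 = 0
¬φ ⊃ ψ = 0 ⊃ 1/2 = 1
¬ψ = ¬1/2 = 0
¬¬ψ = ¬0 = 1
¬¬ψ ⊃ ψ = 1 ⊃ 1/2 = 1/2
(¬φ ⊃ ψ) ⊃ (¬¬ψ ⊃ ψ) = 1 ⊃ 1/2 = 1/2
(¬ψ ⊃ ¬φ) ⊃ ((¬φ ⊃ ψ) ⊃ (¬¬ψ ⊃ ψ)) = 1 ⊃ 1/2 = 1/2
This gives 1/2 ≠ 1.

No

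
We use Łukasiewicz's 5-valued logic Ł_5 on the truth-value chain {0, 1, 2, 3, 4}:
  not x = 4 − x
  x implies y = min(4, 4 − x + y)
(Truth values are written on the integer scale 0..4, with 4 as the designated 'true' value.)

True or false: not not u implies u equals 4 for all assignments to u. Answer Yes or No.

u = 0 ↦ 4
u = 1 ↦ 4
u = 2 ↦ 4
u = 3 ↦ 4
u = 4 ↦ 4
Every assignment gives a value ≥ 4.

Yes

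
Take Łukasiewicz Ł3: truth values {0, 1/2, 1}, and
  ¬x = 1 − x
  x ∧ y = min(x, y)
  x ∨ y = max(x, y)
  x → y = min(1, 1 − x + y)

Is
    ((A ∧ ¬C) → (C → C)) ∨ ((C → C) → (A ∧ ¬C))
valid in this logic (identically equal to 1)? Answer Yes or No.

A = 0, C = 0 ↦ 1
A = 0, C = 1/2 ↦ 1
A = 0, C = 1 ↦ 1
A = 1/2, C = 0 ↦ 1
A = 1/2, C = 1/2 ↦ 1
A = 1/2, C = 1 ↦ 1
A = 1, C = 0 ↦ 1
A = 1, C = 1/2 ↦ 1
A = 1, C = 1 ↦ 1
Every assignment gives a value ≥ 1.

Yes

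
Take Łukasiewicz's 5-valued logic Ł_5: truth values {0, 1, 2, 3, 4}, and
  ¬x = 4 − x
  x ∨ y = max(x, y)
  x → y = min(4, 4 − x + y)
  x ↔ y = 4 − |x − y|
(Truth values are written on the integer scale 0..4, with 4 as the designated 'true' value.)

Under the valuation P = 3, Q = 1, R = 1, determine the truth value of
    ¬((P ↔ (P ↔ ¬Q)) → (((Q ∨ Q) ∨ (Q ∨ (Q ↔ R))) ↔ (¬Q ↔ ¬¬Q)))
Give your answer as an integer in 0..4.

1

¬Q = ¬1 = 3
P ↔ ¬Q = 3 ↔ 3 = 4
P ↔ (P ↔ ¬Q) = 3 ↔ 4 = 3
Q ∨ Q = 1 ∨ 1 = 1
Q ↔ R = 1 ↔ 1 = 4
Q ∨ (Q ↔ R) = 1 ∨ 4 = 4
(Q ∨ Q) ∨ (Q ∨ (Q ↔ R)) = 1 ∨ 4 = 4
¬Q = ¬1 = 3
¬Q = ¬1 = 3
¬¬Q = ¬3 = 1
¬Q ↔ ¬¬Q = 3 ↔ 1 = 2
((Q ∨ Q) ∨ (Q ∨ (Q ↔ R))) ↔ (¬Q ↔ ¬¬Q) = 4 ↔ 2 = 2
(P ↔ (P ↔ ¬Q)) → (((Q ∨ Q) ∨ (Q ∨ (Q ↔ R))) ↔ (¬Q ↔ ¬¬Q)) = 3 → 2 = 3
¬((P ↔ (P ↔ ¬Q)) → (((Q ∨ Q) ∨ (Q ∨ (Q ↔ R))) ↔ (¬Q ↔ ¬¬Q))) = ¬3 = 1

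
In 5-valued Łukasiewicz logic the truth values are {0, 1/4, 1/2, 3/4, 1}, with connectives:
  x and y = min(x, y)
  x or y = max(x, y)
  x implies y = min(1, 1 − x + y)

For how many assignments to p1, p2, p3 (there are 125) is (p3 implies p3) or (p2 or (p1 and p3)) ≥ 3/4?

value 1: 125 assignments (counts)
So 125 of the 125 assignments meet the threshold.

125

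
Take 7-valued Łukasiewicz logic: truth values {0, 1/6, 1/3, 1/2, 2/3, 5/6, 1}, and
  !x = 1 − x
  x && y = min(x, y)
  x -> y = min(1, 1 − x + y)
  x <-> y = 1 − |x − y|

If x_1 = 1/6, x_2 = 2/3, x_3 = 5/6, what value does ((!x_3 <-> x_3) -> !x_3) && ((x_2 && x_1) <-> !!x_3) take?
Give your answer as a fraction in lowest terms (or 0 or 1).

1/3

!x_3 = !5/6 = 1/6
!x_3 <-> x_3 = 1/6 <-> 5/6 = 1/3
!x_3 = !5/6 = 1/6
(!x_3 <-> x_3) -> !x_3 = 1/3 -> 1/6 = 5/6
x_2 && x_1 = 2/3 && 1/6 = 1/6
!x_3 = !5/6 = 1/6
!!x_3 = !1/6 = 5/6
(x_2 && x_1) <-> !!x_3 = 1/6 <-> 5/6 = 1/3
((!x_3 <-> x_3) -> !x_3) && ((x_2 && x_1) <-> !!x_3) = 5/6 && 1/3 = 1/3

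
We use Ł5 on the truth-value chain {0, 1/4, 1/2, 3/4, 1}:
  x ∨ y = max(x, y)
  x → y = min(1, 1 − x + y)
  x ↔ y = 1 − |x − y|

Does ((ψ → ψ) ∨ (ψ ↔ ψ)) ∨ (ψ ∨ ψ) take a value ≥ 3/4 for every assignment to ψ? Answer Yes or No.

Yes

ψ = 0 ↦ 1
ψ = 1/4 ↦ 1
ψ = 1/2 ↦ 1
ψ = 3/4 ↦ 1
ψ = 1 ↦ 1
Every assignment gives a value ≥ 3/4.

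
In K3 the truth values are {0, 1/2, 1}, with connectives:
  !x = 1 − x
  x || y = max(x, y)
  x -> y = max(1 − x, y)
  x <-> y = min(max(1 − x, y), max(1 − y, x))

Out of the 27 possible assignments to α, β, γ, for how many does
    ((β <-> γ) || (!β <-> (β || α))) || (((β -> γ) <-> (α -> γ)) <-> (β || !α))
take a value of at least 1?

12

value 1: 12 assignments (counts)
value 1/2: 14 assignments
value 0: 1 assignment
So 12 of the 27 assignments meet the threshold.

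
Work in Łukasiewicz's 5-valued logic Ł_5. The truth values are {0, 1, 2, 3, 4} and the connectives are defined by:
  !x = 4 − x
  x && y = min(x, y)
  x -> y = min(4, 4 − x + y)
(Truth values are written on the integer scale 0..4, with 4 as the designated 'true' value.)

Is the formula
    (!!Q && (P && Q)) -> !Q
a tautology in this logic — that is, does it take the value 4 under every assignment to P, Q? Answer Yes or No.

No

Counterexample: take P = 1, Q = 4.
!Q = !4 = 0
!!Q = !0 = 4
P && Q = 1 && 4 = 1
!!Q && (P && Q) = 4 && 1 = 1
!Q = !4 = 0
(!!Q && (P && Q)) -> !Q = 1 -> 0 = 3
This gives 3 ≠ 4.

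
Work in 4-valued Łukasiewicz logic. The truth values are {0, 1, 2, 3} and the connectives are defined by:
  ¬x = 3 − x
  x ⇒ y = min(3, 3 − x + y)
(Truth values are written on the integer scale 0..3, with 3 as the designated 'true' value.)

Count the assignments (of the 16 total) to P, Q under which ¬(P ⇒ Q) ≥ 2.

P = 0, Q = 0 ↦ 0  <
P = 0, Q = 1 ↦ 0  <
P = 0, Q = 2 ↦ 0  <
P = 0, Q = 3 ↦ 0  <
P = 1, Q = 0 ↦ 1  <
P = 1, Q = 1 ↦ 0  <
P = 1, Q = 2 ↦ 0  <
P = 1, Q = 3 ↦ 0  <
P = 2, Q = 0 ↦ 2  ≥
P = 2, Q = 1 ↦ 1  <
P = 2, Q = 2 ↦ 0  <
P = 2, Q = 3 ↦ 0  <
P = 3, Q = 0 ↦ 3  ≥
P = 3, Q = 1 ↦ 2  ≥
P = 3, Q = 2 ↦ 1  <
P = 3, Q = 3 ↦ 0  <
So 3 of the 16 assignments meet the threshold.

3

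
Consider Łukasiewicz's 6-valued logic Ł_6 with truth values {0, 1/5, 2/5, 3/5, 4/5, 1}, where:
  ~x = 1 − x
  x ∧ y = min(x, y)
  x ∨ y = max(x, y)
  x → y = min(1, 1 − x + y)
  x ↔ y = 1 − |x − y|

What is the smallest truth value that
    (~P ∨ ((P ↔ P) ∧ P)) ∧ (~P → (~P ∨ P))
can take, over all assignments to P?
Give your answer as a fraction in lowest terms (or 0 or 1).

Take P = 2/5:
~P = ~2/5 = 3/5
P ↔ P = 2/5 ↔ 2/5 = 1
(P ↔ P) ∧ P = 1 ∧ 2/5 = 2/5
~P ∨ ((P ↔ P) ∧ P) = 3/5 ∨ 2/5 = 3/5
~P = ~2/5 = 3/5
~P = ~2/5 = 3/5
~P ∨ P = 3/5 ∨ 2/5 = 3/5
~P → (~P ∨ P) = 3/5 → 3/5 = 1
(~P ∨ ((P ↔ P) ∧ P)) ∧ (~P → (~P ∨ P)) = 3/5 ∧ 1 = 3/5
No assignment yields a value below 3/5, so this is the minimum.

3/5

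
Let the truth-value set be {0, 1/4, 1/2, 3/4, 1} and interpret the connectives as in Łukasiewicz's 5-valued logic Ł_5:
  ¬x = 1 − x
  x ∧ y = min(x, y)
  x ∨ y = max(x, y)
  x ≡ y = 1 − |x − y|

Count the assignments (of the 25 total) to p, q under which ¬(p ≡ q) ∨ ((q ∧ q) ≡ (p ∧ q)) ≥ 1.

value 1: 16 assignments (counts)
value 3/4: 6 assignments
value 1/2: 3 assignments
So 16 of the 25 assignments meet the threshold.

16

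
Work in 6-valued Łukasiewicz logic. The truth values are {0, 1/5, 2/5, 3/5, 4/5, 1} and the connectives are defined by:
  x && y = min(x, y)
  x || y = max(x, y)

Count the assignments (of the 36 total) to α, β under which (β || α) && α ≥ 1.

6

value 1: 6 assignments (counts)
value 4/5: 6 assignments
value 3/5: 6 assignments
value 2/5: 6 assignments
value 1/5: 6 assignments
value 0: 6 assignments
So 6 of the 36 assignments meet the threshold.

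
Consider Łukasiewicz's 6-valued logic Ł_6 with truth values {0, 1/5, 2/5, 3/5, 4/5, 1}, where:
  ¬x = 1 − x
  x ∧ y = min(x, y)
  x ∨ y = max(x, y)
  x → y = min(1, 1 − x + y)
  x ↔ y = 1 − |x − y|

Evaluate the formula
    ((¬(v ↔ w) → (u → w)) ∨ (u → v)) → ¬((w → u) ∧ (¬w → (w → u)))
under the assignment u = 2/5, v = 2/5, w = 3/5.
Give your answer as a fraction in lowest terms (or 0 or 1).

1/5

v ↔ w = 2/5 ↔ 3/5 = 4/5
¬(v ↔ w) = ¬4/5 = 1/5
u → w = 2/5 → 3/5 = 1
¬(v ↔ w) → (u → w) = 1/5 → 1 = 1
u → v = 2/5 → 2/5 = 1
(¬(v ↔ w) → (u → w)) ∨ (u → v) = 1 ∨ 1 = 1
w → u = 3/5 → 2/5 = 4/5
¬w = ¬3/5 = 2/5
w → u = 3/5 → 2/5 = 4/5
¬w → (w → u) = 2/5 → 4/5 = 1
(w → u) ∧ (¬w → (w → u)) = 4/5 ∧ 1 = 4/5
¬((w → u) ∧ (¬w → (w → u))) = ¬4/5 = 1/5
((¬(v ↔ w) → (u → w)) ∨ (u → v)) → ¬((w → u) ∧ (¬w → (w → u))) = 1 → 1/5 = 1/5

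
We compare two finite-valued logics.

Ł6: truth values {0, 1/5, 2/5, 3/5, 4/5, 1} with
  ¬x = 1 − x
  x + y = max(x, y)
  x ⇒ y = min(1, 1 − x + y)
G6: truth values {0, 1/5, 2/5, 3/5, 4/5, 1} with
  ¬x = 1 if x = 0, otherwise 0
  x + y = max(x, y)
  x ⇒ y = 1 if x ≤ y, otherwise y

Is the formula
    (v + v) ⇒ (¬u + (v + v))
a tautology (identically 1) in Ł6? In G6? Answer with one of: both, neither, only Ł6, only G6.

In Ł6: every assignment gives 1 — tautology.
In G6: every assignment gives 1 — tautology.

both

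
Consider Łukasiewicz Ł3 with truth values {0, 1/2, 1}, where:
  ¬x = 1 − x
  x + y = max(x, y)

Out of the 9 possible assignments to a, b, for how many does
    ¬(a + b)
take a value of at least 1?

a = 0, b = 0 ↦ 1  ≥
a = 0, b = 1/2 ↦ 1/2  <
a = 0, b = 1 ↦ 0  <
a = 1/2, b = 0 ↦ 1/2  <
a = 1/2, b = 1/2 ↦ 1/2  <
a = 1/2, b = 1 ↦ 0  <
a = 1, b = 0 ↦ 0  <
a = 1, b = 1/2 ↦ 0  <
a = 1, b = 1 ↦ 0  <
So 1 of the 9 assignments meets the threshold.

1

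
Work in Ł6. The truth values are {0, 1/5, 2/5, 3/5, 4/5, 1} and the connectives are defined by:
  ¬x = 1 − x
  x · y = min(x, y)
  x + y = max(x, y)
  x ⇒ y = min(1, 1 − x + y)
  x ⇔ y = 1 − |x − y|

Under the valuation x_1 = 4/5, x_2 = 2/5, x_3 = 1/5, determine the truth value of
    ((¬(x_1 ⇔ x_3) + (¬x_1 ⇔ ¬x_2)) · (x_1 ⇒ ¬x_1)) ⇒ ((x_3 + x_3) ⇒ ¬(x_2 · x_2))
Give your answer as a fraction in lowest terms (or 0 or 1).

x_1 ⇔ x_3 = 4/5 ⇔ 1/5 = 2/5
¬(x_1 ⇔ x_3) = ¬2/5 = 3/5
¬x_1 = ¬4/5 = 1/5
¬x_2 = ¬2/5 = 3/5
¬x_1 ⇔ ¬x_2 = 1/5 ⇔ 3/5 = 3/5
¬(x_1 ⇔ x_3) + (¬x_1 ⇔ ¬x_2) = 3/5 + 3/5 = 3/5
¬x_1 = ¬4/5 = 1/5
x_1 ⇒ ¬x_1 = 4/5 ⇒ 1/5 = 2/5
(¬(x_1 ⇔ x_3) + (¬x_1 ⇔ ¬x_2)) · (x_1 ⇒ ¬x_1) = 3/5 · 2/5 = 2/5
x_3 + x_3 = 1/5 + 1/5 = 1/5
x_2 · x_2 = 2/5 · 2/5 = 2/5
¬(x_2 · x_2) = ¬2/5 = 3/5
(x_3 + x_3) ⇒ ¬(x_2 · x_2) = 1/5 ⇒ 3/5 = 1
((¬(x_1 ⇔ x_3) + (¬x_1 ⇔ ¬x_2)) · (x_1 ⇒ ¬x_1)) ⇒ ((x_3 + x_3) ⇒ ¬(x_2 · x_2)) = 2/5 ⇒ 1 = 1

1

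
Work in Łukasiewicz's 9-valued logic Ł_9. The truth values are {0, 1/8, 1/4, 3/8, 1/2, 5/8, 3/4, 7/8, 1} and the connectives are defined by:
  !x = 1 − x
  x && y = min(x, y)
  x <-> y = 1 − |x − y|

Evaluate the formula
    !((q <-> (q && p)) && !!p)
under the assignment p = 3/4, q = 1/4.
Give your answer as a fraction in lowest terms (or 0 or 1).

1/4

q && p = 1/4 && 3/4 = 1/4
q <-> (q && p) = 1/4 <-> 1/4 = 1
!p = !3/4 = 1/4
!!p = !1/4 = 3/4
(q <-> (q && p)) && !!p = 1 && 3/4 = 3/4
!((q <-> (q && p)) && !!p) = !3/4 = 1/4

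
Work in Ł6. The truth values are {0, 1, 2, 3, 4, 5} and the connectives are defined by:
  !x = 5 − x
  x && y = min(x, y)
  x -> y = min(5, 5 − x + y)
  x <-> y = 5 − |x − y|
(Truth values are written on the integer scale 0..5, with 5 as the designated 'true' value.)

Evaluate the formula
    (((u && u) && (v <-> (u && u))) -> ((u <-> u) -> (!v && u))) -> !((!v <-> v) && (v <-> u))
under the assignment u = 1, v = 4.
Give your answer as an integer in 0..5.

3

u && u = 1 && 1 = 1
u && u = 1 && 1 = 1
v <-> (u && u) = 4 <-> 1 = 2
(u && u) && (v <-> (u && u)) = 1 && 2 = 1
u <-> u = 1 <-> 1 = 5
!v = !4 = 1
!v && u = 1 && 1 = 1
(u <-> u) -> (!v && u) = 5 -> 1 = 1
((u && u) && (v <-> (u && u))) -> ((u <-> u) -> (!v && u)) = 1 -> 1 = 5
!v = !4 = 1
!v <-> v = 1 <-> 4 = 2
v <-> u = 4 <-> 1 = 2
(!v <-> v) && (v <-> u) = 2 && 2 = 2
!((!v <-> v) && (v <-> u)) = !2 = 3
(((u && u) && (v <-> (u && u))) -> ((u <-> u) -> (!v && u))) -> !((!v <-> v) && (v <-> u)) = 5 -> 3 = 3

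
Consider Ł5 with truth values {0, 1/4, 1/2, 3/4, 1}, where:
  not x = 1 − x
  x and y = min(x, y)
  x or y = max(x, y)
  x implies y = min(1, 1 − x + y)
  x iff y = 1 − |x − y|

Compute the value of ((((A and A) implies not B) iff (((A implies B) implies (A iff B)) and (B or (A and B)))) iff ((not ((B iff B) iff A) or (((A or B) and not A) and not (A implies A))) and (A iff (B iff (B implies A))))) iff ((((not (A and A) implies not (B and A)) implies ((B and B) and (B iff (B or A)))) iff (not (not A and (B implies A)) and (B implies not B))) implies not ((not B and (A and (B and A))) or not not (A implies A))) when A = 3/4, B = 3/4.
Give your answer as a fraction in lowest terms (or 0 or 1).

A and A = 3/4 and 3/4 = 3/4
not B = not 3/4 = 1/4
(A and A) implies not B = 3/4 implies 1/4 = 1/2
A implies B = 3/4 implies 3/4 = 1
A iff B = 3/4 iff 3/4 = 1
(A implies B) implies (A iff B) = 1 implies 1 = 1
A and B = 3/4 and 3/4 = 3/4
B or (A and B) = 3/4 or 3/4 = 3/4
((A implies B) implies (A iff B)) and (B or (A and B)) = 1 and 3/4 = 3/4
((A and A) implies not B) iff (((A implies B) implies (A iff B)) and (B or (A and B))) = 1/2 iff 3/4 = 3/4
B iff B = 3/4 iff 3/4 = 1
(B iff B) iff A = 1 iff 3/4 = 3/4
not ((B iff B) iff A) = not 3/4 = 1/4
A or B = 3/4 or 3/4 = 3/4
not A = not 3/4 = 1/4
(A or B) and not A = 3/4 and 1/4 = 1/4
A implies A = 3/4 implies 3/4 = 1
not (A implies A) = not 1 = 0
((A or B) and not A) and not (A implies A) = 1/4 and 0 = 0
not ((B iff B) iff A) or (((A or B) and not A) and not (A implies A)) = 1/4 or 0 = 1/4
B implies A = 3/4 implies 3/4 = 1
B iff (B implies A) = 3/4 iff 1 = 3/4
A iff (B iff (B implies A)) = 3/4 iff 3/4 = 1
(not ((B iff B) iff A) or (((A or B) and not A) and not (A implies A))) and (A iff (B iff (B implies A))) = 1/4 and 1 = 1/4
(((A and A) implies not B) iff (((A implies B) implies (A iff B)) and (B or (A and B)))) iff ((not ((B iff B) iff A) or (((A or B) and not A) and not (A implies A))) and (A iff (B iff (B implies A)))) = 3/4 iff 1/4 = 1/2
A and A = 3/4 and 3/4 = 3/4
not (A and A) = not 3/4 = 1/4
B and A = 3/4 and 3/4 = 3/4
not (B and A) = not 3/4 = 1/4
not (A and A) implies not (B and A) = 1/4 implies 1/4 = 1
B and B = 3/4 and 3/4 = 3/4
B or A = 3/4 or 3/4 = 3/4
B iff (B or A) = 3/4 iff 3/4 = 1
(B and B) and (B iff (B or A)) = 3/4 and 1 = 3/4
(not (A and A) implies not (B and A)) implies ((B and B) and (B iff (B or A))) = 1 implies 3/4 = 3/4
not A = not 3/4 = 1/4
B implies A = 3/4 implies 3/4 = 1
not A and (B implies A) = 1/4 and 1 = 1/4
not (not A and (B implies A)) = not 1/4 = 3/4
not B = not 3/4 = 1/4
B implies not B = 3/4 implies 1/4 = 1/2
not (not A and (B implies A)) and (B implies not B) = 3/4 and 1/2 = 1/2
((not (A and A) implies not (B and A)) implies ((B and B) and (B iff (B or A)))) iff (not (not A and (B implies A)) and (B implies not B)) = 3/4 iff 1/2 = 3/4
not B = not 3/4 = 1/4
B and A = 3/4 and 3/4 = 3/4
A and (B and A) = 3/4 and 3/4 = 3/4
not B and (A and (B and A)) = 1/4 and 3/4 = 1/4
A implies A = 3/4 implies 3/4 = 1
not (A implies A) = not 1 = 0
not not (A implies A) = not 0 = 1
(not B and (A and (B and A))) or not not (A implies A) = 1/4 or 1 = 1
not ((not B and (A and (B and A))) or not not (A implies A)) = not 1 = 0
(((not (A and A) implies not (B and A)) implies ((B and B) and (B iff (B or A)))) iff (not (not A and (B implies A)) and (B implies not B))) implies not ((not B and (A and (B and A))) or not not (A implies A)) = 3/4 implies 0 = 1/4
((((A and A) implies not B) iff (((A implies B) implies (A iff B)) and (B or (A and B)))) iff ((not ((B iff B) iff A) or (((A or B) and not A) and not (A implies A))) and (A iff (B iff (B implies A))))) iff ((((not (A and A) implies not (B and A)) implies ((B and B) and (B iff (B or A)))) iff (not (not A and (B implies A)) and (B implies not B))) implies not ((not B and (A and (B and A))) or not not (A implies A))) = 1/2 iff 1/4 = 3/4

3/4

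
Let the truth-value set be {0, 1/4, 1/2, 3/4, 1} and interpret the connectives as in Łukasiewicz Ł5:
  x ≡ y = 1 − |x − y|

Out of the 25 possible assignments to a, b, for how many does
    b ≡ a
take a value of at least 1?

5

value 1: 5 assignments (counts)
value 3/4: 8 assignments
value 1/2: 6 assignments
value 1/4: 4 assignments
value 0: 2 assignments
So 5 of the 25 assignments meet the threshold.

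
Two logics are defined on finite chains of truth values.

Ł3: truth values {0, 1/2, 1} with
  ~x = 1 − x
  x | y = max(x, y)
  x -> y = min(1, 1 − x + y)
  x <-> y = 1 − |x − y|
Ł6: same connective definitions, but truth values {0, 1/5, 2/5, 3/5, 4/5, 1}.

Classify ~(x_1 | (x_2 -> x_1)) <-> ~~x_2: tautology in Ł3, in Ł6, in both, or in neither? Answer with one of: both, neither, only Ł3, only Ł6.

In Ł3: at x_1 = 1/2, x_2 = 1/2 the value is 1/2 — not a tautology.
In Ł6: at x_1 = 1/5, x_2 = 1/5 the value is 4/5 — not a tautology.

neither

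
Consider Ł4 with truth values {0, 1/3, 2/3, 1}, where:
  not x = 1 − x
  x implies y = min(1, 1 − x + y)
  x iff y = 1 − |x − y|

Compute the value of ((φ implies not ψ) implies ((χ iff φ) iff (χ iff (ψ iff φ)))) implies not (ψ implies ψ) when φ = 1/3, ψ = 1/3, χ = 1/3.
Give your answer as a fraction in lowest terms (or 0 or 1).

not ψ = not 1/3 = 2/3
φ implies not ψ = 1/3 implies 2/3 = 1
χ iff φ = 1/3 iff 1/3 = 1
ψ iff φ = 1/3 iff 1/3 = 1
χ iff (ψ iff φ) = 1/3 iff 1 = 1/3
(χ iff φ) iff (χ iff (ψ iff φ)) = 1 iff 1/3 = 1/3
(φ implies not ψ) implies ((χ iff φ) iff (χ iff (ψ iff φ))) = 1 implies 1/3 = 1/3
ψ implies ψ = 1/3 implies 1/3 = 1
not (ψ implies ψ) = not 1 = 0
((φ implies not ψ) implies ((χ iff φ) iff (χ iff (ψ iff φ)))) implies not (ψ implies ψ) = 1/3 implies 0 = 2/3

2/3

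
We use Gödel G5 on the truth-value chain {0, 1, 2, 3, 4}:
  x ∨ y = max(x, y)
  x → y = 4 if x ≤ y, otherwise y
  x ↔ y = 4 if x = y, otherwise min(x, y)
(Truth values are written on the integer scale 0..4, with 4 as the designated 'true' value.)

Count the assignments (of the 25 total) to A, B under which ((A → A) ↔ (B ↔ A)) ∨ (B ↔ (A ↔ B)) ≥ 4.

value 4: 15 assignments (counts)
value 3: 1 assignment
value 2: 2 assignments
value 1: 3 assignments
value 0: 4 assignments
So 15 of the 25 assignments meet the threshold.

15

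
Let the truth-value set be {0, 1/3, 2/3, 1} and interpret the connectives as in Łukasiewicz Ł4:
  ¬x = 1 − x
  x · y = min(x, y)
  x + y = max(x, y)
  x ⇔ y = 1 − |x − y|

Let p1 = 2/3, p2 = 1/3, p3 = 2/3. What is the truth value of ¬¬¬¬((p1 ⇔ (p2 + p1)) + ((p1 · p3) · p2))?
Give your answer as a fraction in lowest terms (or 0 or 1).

1

p2 + p1 = 1/3 + 2/3 = 2/3
p1 ⇔ (p2 + p1) = 2/3 ⇔ 2/3 = 1
p1 · p3 = 2/3 · 2/3 = 2/3
(p1 · p3) · p2 = 2/3 · 1/3 = 1/3
(p1 ⇔ (p2 + p1)) + ((p1 · p3) · p2) = 1 + 1/3 = 1
¬((p1 ⇔ (p2 + p1)) + ((p1 · p3) · p2)) = ¬1 = 0
¬¬((p1 ⇔ (p2 + p1)) + ((p1 · p3) · p2)) = ¬0 = 1
¬¬¬((p1 ⇔ (p2 + p1)) + ((p1 · p3) · p2)) = ¬1 = 0
¬¬¬¬((p1 ⇔ (p2 + p1)) + ((p1 · p3) · p2)) = ¬0 = 1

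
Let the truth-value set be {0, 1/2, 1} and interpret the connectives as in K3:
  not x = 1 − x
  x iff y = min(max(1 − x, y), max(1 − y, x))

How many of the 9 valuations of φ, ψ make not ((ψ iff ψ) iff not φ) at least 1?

2

φ = 0, ψ = 0 ↦ 0  <
φ = 0, ψ = 1/2 ↦ 1/2  <
φ = 0, ψ = 1 ↦ 0  <
φ = 1/2, ψ = 0 ↦ 1/2  <
φ = 1/2, ψ = 1/2 ↦ 1/2  <
φ = 1/2, ψ = 1 ↦ 1/2  <
φ = 1, ψ = 0 ↦ 1  ≥
φ = 1, ψ = 1/2 ↦ 1/2  <
φ = 1, ψ = 1 ↦ 1  ≥
So 2 of the 9 assignments meet the threshold.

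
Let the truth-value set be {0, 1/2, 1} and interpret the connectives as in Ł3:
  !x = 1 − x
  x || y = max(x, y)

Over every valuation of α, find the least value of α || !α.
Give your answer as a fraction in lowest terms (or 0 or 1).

Take α = 1/2:
!α = !1/2 = 1/2
α || !α = 1/2 || 1/2 = 1/2
No assignment yields a value below 1/2, so this is the minimum.

1/2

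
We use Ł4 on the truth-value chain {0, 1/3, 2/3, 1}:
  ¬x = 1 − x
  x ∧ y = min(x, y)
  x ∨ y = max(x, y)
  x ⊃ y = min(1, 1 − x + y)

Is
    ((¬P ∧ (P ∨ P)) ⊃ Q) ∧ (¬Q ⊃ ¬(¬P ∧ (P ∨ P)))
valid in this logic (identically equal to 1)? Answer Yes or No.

Counterexample: take P = 1/3, Q = 0.
¬P = ¬1/3 = 2/3
P ∨ P = 1/3 ∨ 1/3 = 1/3
¬P ∧ (P ∨ P) = 2/3 ∧ 1/3 = 1/3
(¬P ∧ (P ∨ P)) ⊃ Q = 1/3 ⊃ 0 = 2/3
¬Q = ¬0 = 1
¬(¬P ∧ (P ∨ P)) = ¬1/3 = 2/3
¬Q ⊃ ¬(¬P ∧ (P ∨ P)) = 1 ⊃ 2/3 = 2/3
((¬P ∧ (P ∨ P)) ⊃ Q) ∧ (¬Q ⊃ ¬(¬P ∧ (P ∨ P))) = 2/3 ∧ 2/3 = 2/3
This gives 2/3 ≠ 1.

No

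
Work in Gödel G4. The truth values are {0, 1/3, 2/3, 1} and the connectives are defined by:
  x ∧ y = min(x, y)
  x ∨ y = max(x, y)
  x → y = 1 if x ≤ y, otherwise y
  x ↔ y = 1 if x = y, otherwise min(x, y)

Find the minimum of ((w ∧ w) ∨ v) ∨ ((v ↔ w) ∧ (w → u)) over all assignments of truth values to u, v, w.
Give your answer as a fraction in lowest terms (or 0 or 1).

1/3

Take u = 0, v = 0, w = 1/3:
w ∧ w = 1/3 ∧ 1/3 = 1/3
(w ∧ w) ∨ v = 1/3 ∨ 0 = 1/3
v ↔ w = 0 ↔ 1/3 = 0
w → u = 1/3 → 0 = 0
(v ↔ w) ∧ (w → u) = 0 ∧ 0 = 0
((w ∧ w) ∨ v) ∨ ((v ↔ w) ∧ (w → u)) = 1/3 ∨ 0 = 1/3
No assignment yields a value below 1/3, so this is the minimum.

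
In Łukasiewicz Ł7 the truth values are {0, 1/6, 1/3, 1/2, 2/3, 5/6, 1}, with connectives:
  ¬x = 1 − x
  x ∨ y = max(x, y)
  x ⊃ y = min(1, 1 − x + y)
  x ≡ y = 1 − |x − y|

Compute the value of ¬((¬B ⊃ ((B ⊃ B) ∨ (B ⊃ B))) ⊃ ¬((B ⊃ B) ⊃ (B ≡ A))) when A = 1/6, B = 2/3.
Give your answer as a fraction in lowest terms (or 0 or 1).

1/2

¬B = ¬2/3 = 1/3
B ⊃ B = 2/3 ⊃ 2/3 = 1
B ⊃ B = 2/3 ⊃ 2/3 = 1
(B ⊃ B) ∨ (B ⊃ B) = 1 ∨ 1 = 1
¬B ⊃ ((B ⊃ B) ∨ (B ⊃ B)) = 1/3 ⊃ 1 = 1
B ⊃ B = 2/3 ⊃ 2/3 = 1
B ≡ A = 2/3 ≡ 1/6 = 1/2
(B ⊃ B) ⊃ (B ≡ A) = 1 ⊃ 1/2 = 1/2
¬((B ⊃ B) ⊃ (B ≡ A)) = ¬1/2 = 1/2
(¬B ⊃ ((B ⊃ B) ∨ (B ⊃ B))) ⊃ ¬((B ⊃ B) ⊃ (B ≡ A)) = 1 ⊃ 1/2 = 1/2
¬((¬B ⊃ ((B ⊃ B) ∨ (B ⊃ B))) ⊃ ¬((B ⊃ B) ⊃ (B ≡ A))) = ¬1/2 = 1/2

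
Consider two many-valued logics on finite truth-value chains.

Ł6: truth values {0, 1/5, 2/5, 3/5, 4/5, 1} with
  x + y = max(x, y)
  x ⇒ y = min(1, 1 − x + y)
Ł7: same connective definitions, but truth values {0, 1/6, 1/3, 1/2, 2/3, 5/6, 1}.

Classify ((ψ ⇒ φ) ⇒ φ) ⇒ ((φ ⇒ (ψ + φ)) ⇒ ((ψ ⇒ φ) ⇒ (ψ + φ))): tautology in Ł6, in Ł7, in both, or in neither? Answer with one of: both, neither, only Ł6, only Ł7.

both

In Ł6: every assignment gives 1 — tautology.
In Ł7: every assignment gives 1 — tautology.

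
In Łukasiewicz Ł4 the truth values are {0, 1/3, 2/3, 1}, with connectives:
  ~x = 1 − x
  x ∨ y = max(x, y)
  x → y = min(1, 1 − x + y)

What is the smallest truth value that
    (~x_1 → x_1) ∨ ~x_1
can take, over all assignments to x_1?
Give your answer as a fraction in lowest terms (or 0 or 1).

Take x_1 = 1/3:
~x_1 = ~1/3 = 2/3
~x_1 → x_1 = 2/3 → 1/3 = 2/3
~x_1 = ~1/3 = 2/3
(~x_1 → x_1) ∨ ~x_1 = 2/3 ∨ 2/3 = 2/3
No assignment yields a value below 2/3, so this is the minimum.

2/3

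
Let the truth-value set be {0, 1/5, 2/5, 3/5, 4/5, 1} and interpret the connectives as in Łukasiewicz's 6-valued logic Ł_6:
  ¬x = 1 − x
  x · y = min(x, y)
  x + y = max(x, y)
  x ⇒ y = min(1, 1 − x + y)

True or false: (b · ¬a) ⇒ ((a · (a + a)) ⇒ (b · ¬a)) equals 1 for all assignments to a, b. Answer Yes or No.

At a = 2/5, b = 0, for instance:
¬a = ¬2/5 = 3/5
b · ¬a = 0 · 3/5 = 0
a + a = 2/5 + 2/5 = 2/5
a · (a + a) = 2/5 · 2/5 = 2/5
(a · (a + a)) ⇒ (b · ¬a) = 2/5 ⇒ 0 = 3/5
(b · ¬a) ⇒ ((a · (a + a)) ⇒ (b · ¬a)) = 0 ⇒ 3/5 = 1
and checking the remaining 35 assignments likewise gives ≥ 1 in every case.

Yes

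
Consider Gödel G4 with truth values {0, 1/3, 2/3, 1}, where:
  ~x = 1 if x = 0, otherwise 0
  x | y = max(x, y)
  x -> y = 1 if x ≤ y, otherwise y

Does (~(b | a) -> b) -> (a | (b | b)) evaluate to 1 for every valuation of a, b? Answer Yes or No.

No

Counterexample: take a = 0, b = 1/3.
b | a = 1/3 | 0 = 1/3
~(b | a) = ~1/3 = 0
~(b | a) -> b = 0 -> 1/3 = 1
b | b = 1/3 | 1/3 = 1/3
a | (b | b) = 0 | 1/3 = 1/3
(~(b | a) -> b) -> (a | (b | b)) = 1 -> 1/3 = 1/3
This gives 1/3 ≠ 1.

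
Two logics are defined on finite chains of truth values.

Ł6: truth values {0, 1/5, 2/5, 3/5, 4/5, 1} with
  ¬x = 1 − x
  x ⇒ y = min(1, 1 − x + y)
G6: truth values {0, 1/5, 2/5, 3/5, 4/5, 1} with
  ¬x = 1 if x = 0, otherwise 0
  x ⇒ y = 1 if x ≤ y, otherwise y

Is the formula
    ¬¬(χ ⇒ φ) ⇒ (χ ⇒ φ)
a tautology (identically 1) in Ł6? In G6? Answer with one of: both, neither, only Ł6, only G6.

only Ł6

In Ł6: every assignment gives 1 — tautology.
In G6: at φ = 1/5, χ = 2/5 the value is 1/5 — not a tautology.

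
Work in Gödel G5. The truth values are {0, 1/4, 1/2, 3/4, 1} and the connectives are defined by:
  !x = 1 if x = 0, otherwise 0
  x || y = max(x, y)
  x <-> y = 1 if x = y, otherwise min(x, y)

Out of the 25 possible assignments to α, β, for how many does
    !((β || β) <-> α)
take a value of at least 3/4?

8

value 1: 8 assignments (counts)
value 0: 17 assignments
So 8 of the 25 assignments meet the threshold.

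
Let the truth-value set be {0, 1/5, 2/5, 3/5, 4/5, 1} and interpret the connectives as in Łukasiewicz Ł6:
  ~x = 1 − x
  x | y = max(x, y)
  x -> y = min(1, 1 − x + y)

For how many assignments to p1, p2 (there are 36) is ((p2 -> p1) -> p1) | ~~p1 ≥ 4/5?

20

value 1: 11 assignments (counts)
value 4/5: 9 assignments (counts)
value 3/5: 7 assignments
value 2/5: 5 assignments
value 1/5: 3 assignments
value 0: 1 assignment
So 20 of the 36 assignments meet the threshold.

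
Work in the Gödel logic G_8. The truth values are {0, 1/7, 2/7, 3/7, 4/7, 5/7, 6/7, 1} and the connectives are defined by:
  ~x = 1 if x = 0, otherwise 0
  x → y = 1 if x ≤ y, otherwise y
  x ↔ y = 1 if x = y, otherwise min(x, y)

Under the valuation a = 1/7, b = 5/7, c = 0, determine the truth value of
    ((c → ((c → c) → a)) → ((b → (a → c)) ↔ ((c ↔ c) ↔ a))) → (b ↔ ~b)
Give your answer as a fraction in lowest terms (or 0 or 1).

1

c → c = 0 → 0 = 1
(c → c) → a = 1 → 1/7 = 1/7
c → ((c → c) → a) = 0 → 1/7 = 1
a → c = 1/7 → 0 = 0
b → (a → c) = 5/7 → 0 = 0
c ↔ c = 0 ↔ 0 = 1
(c ↔ c) ↔ a = 1 ↔ 1/7 = 1/7
(b → (a → c)) ↔ ((c ↔ c) ↔ a) = 0 ↔ 1/7 = 0
(c → ((c → c) → a)) → ((b → (a → c)) ↔ ((c ↔ c) ↔ a)) = 1 → 0 = 0
~b = ~5/7 = 0
b ↔ ~b = 5/7 ↔ 0 = 0
((c → ((c → c) → a)) → ((b → (a → c)) ↔ ((c ↔ c) ↔ a))) → (b ↔ ~b) = 0 → 0 = 1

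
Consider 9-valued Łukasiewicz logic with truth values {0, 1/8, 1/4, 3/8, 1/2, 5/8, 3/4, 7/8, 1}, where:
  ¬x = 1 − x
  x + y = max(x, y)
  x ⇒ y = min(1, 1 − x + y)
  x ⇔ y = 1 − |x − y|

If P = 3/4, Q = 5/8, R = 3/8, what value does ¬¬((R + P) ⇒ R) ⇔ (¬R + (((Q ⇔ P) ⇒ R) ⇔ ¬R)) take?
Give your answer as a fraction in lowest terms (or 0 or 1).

R + P = 3/8 + 3/4 = 3/4
(R + P) ⇒ R = 3/4 ⇒ 3/8 = 5/8
¬((R + P) ⇒ R) = ¬5/8 = 3/8
¬¬((R + P) ⇒ R) = ¬3/8 = 5/8
¬R = ¬3/8 = 5/8
Q ⇔ P = 5/8 ⇔ 3/4 = 7/8
(Q ⇔ P) ⇒ R = 7/8 ⇒ 3/8 = 1/2
¬R = ¬3/8 = 5/8
((Q ⇔ P) ⇒ R) ⇔ ¬R = 1/2 ⇔ 5/8 = 7/8
¬R + (((Q ⇔ P) ⇒ R) ⇔ ¬R) = 5/8 + 7/8 = 7/8
¬¬((R + P) ⇒ R) ⇔ (¬R + (((Q ⇔ P) ⇒ R) ⇔ ¬R)) = 5/8 ⇔ 7/8 = 3/4

3/4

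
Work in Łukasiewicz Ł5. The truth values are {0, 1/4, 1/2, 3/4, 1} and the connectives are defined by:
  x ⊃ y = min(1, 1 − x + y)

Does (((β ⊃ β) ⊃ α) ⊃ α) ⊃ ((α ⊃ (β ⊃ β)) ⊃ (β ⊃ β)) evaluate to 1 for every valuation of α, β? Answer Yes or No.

Yes

At α = 1/2, β = 1/4, for instance:
β ⊃ β = 1/4 ⊃ 1/4 = 1
(β ⊃ β) ⊃ α = 1 ⊃ 1/2 = 1/2
((β ⊃ β) ⊃ α) ⊃ α = 1/2 ⊃ 1/2 = 1
α ⊃ (β ⊃ β) = 1/2 ⊃ 1 = 1
(α ⊃ (β ⊃ β)) ⊃ (β ⊃ β) = 1 ⊃ 1 = 1
(((β ⊃ β) ⊃ α) ⊃ α) ⊃ ((α ⊃ (β ⊃ β)) ⊃ (β ⊃ β)) = 1 ⊃ 1 = 1
and checking the remaining 24 assignments likewise gives ≥ 1 in every case.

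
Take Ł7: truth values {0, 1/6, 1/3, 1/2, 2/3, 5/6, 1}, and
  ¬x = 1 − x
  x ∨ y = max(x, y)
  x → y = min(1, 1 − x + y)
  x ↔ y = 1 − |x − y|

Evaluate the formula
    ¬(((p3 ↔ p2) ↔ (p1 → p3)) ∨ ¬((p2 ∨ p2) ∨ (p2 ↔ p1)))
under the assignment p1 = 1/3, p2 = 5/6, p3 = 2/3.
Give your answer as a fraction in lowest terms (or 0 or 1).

1/6

p3 ↔ p2 = 2/3 ↔ 5/6 = 5/6
p1 → p3 = 1/3 → 2/3 = 1
(p3 ↔ p2) ↔ (p1 → p3) = 5/6 ↔ 1 = 5/6
p2 ∨ p2 = 5/6 ∨ 5/6 = 5/6
p2 ↔ p1 = 5/6 ↔ 1/3 = 1/2
(p2 ∨ p2) ∨ (p2 ↔ p1) = 5/6 ∨ 1/2 = 5/6
¬((p2 ∨ p2) ∨ (p2 ↔ p1)) = ¬5/6 = 1/6
((p3 ↔ p2) ↔ (p1 → p3)) ∨ ¬((p2 ∨ p2) ∨ (p2 ↔ p1)) = 5/6 ∨ 1/6 = 5/6
¬(((p3 ↔ p2) ↔ (p1 → p3)) ∨ ¬((p2 ∨ p2) ∨ (p2 ↔ p1))) = ¬5/6 = 1/6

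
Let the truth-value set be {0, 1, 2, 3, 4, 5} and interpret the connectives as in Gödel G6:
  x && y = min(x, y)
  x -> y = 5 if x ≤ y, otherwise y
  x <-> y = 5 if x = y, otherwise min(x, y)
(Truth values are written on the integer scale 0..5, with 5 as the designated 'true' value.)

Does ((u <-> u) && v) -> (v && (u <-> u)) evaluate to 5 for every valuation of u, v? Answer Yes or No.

At u = 4, v = 1, for instance:
u <-> u = 4 <-> 4 = 5
(u <-> u) && v = 5 && 1 = 1
v && (u <-> u) = 1 && 5 = 1
((u <-> u) && v) -> (v && (u <-> u)) = 1 -> 1 = 5
and checking the remaining 35 assignments likewise gives ≥ 5 in every case.

Yes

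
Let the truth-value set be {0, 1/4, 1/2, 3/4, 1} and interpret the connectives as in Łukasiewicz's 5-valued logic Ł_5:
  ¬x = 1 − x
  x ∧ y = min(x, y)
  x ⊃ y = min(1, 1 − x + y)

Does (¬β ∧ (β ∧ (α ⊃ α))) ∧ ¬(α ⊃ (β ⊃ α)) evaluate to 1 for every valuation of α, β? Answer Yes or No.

No

Counterexample: take α = 0, β = 0.
¬β = ¬0 = 1
α ⊃ α = 0 ⊃ 0 = 1
β ∧ (α ⊃ α) = 0 ∧ 1 = 0
¬β ∧ (β ∧ (α ⊃ α)) = 1 ∧ 0 = 0
β ⊃ α = 0 ⊃ 0 = 1
α ⊃ (β ⊃ α) = 0 ⊃ 1 = 1
¬(α ⊃ (β ⊃ α)) = ¬1 = 0
(¬β ∧ (β ∧ (α ⊃ α))) ∧ ¬(α ⊃ (β ⊃ α)) = 0 ∧ 0 = 0
This gives 0 ≠ 1.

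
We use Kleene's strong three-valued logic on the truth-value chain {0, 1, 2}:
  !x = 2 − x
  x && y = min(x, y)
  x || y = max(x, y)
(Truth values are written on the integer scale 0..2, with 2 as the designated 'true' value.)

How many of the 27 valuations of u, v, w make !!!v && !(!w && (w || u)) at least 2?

4

value 2: 4 assignments (counts)
value 1: 12 assignments
value 0: 11 assignments
So 4 of the 27 assignments meet the threshold.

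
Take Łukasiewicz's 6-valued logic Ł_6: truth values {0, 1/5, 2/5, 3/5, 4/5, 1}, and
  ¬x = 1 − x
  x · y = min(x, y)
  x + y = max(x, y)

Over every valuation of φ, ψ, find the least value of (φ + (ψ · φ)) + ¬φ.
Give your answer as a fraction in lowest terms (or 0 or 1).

Take φ = 2/5, ψ = 0:
ψ · φ = 0 · 2/5 = 0
φ + (ψ · φ) = 2/5 + 0 = 2/5
¬φ = ¬2/5 = 3/5
(φ + (ψ · φ)) + ¬φ = 2/5 + 3/5 = 3/5
No assignment yields a value below 3/5, so this is the minimum.

3/5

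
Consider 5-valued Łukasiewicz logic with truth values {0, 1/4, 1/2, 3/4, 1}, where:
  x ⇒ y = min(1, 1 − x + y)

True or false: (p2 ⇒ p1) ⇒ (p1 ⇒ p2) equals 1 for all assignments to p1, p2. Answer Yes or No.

Counterexample: take p1 = 1/4, p2 = 0.
p2 ⇒ p1 = 0 ⇒ 1/4 = 1
p1 ⇒ p2 = 1/4 ⇒ 0 = 3/4
(p2 ⇒ p1) ⇒ (p1 ⇒ p2) = 1 ⇒ 3/4 = 3/4
This gives 3/4 ≠ 1.

No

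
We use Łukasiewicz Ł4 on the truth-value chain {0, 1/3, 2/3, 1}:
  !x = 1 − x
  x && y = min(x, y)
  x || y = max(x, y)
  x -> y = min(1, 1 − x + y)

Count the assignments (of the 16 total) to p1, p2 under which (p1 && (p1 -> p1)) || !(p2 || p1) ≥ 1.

5

p1 = 0, p2 = 0 ↦ 1  ≥
p1 = 0, p2 = 1/3 ↦ 2/3  <
p1 = 0, p2 = 2/3 ↦ 1/3  <
p1 = 0, p2 = 1 ↦ 0  <
p1 = 1/3, p2 = 0 ↦ 2/3  <
p1 = 1/3, p2 = 1/3 ↦ 2/3  <
p1 = 1/3, p2 = 2/3 ↦ 1/3  <
p1 = 1/3, p2 = 1 ↦ 1/3  <
p1 = 2/3, p2 = 0 ↦ 2/3  <
p1 = 2/3, p2 = 1/3 ↦ 2/3  <
p1 = 2/3, p2 = 2/3 ↦ 2/3  <
p1 = 2/3, p2 = 1 ↦ 2/3  <
p1 = 1, p2 = 0 ↦ 1  ≥
p1 = 1, p2 = 1/3 ↦ 1  ≥
p1 = 1, p2 = 2/3 ↦ 1  ≥
p1 = 1, p2 = 1 ↦ 1  ≥
So 5 of the 16 assignments meet the threshold.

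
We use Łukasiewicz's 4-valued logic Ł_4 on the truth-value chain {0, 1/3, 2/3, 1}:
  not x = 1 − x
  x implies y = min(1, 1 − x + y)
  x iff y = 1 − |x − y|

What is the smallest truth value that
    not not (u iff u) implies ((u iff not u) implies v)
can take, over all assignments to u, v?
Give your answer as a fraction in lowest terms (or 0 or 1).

1/3

Take u = 1/3, v = 0:
u iff u = 1/3 iff 1/3 = 1
not (u iff u) = not 1 = 0
not not (u iff u) = not 0 = 1
not u = not 1/3 = 2/3
u iff not u = 1/3 iff 2/3 = 2/3
(u iff not u) implies v = 2/3 implies 0 = 1/3
not not (u iff u) implies ((u iff not u) implies v) = 1 implies 1/3 = 1/3
No assignment yields a value below 1/3, so this is the minimum.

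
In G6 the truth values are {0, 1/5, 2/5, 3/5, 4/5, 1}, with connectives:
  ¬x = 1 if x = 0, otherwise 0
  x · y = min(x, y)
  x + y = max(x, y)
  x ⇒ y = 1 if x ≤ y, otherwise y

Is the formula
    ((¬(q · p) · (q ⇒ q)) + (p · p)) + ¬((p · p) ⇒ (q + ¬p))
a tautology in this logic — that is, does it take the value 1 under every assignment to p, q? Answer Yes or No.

Counterexample: take p = 1/5, q = 1/5.
q · p = 1/5 · 1/5 = 1/5
¬(q · p) = ¬1/5 = 0
q ⇒ q = 1/5 ⇒ 1/5 = 1
¬(q · p) · (q ⇒ q) = 0 · 1 = 0
p · p = 1/5 · 1/5 = 1/5
(¬(q · p) · (q ⇒ q)) + (p · p) = 0 + 1/5 = 1/5
p · p = 1/5 · 1/5 = 1/5
¬p = ¬1/5 = 0
q + ¬p = 1/5 + 0 = 1/5
(p · p) ⇒ (q + ¬p) = 1/5 ⇒ 1/5 = 1
¬((p · p) ⇒ (q + ¬p)) = ¬1 = 0
((¬(q · p) · (q ⇒ q)) + (p · p)) + ¬((p · p) ⇒ (q + ¬p)) = 1/5 + 0 = 1/5
This gives 1/5 ≠ 1.

No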